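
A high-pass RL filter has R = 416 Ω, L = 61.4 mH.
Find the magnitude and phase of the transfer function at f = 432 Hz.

Step 1 — Angular frequency: ω = 2π·432 = 2714 rad/s.
Step 2 — Transfer function: H(jω) = jωL/(R + jωL).
Step 3 — Numerator jωL = j·166.7; denominator R + jωL = 416 + j166.7.
Step 4 — H = 0.1383 + j0.3452.
Step 5 — Magnitude: |H| = 0.3719 (-8.6 dB); phase: φ = 68.2°.

|H| = 0.3719 (-8.6 dB), φ = 68.2°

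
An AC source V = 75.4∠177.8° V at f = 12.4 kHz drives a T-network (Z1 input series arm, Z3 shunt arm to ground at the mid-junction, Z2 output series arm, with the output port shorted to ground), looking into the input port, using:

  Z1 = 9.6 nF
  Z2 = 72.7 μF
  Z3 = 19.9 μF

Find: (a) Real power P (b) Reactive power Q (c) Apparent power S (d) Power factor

Step 1 — Angular frequency: ω = 2π·f = 2π·1.24e+04 = 7.791e+04 rad/s.
Step 2 — Component impedances:
  Z1: Z = 1/(jωC) = -j/(ω·C) = 0 - j1337 Ω
  Z2: Z = 1/(jωC) = -j/(ω·C) = 0 - j0.1765 Ω
  Z3: Z = 1/(jωC) = -j/(ω·C) = 0 - j0.645 Ω
Step 3 — With the output port shorted to ground, the output series arm Z2 runs from the junction to ground; the shunt arm Z3 also runs from the junction to ground. They appear in parallel: Z3 || Z2 = 0 - j0.1386 Ω.
Step 4 — Series with input arm Z1: Z_in = Z1 + (Z3 || Z2) = 0 - j1337 Ω = 1337∠-90.0° Ω.
Step 5 — Source phasor: V = 75.4∠177.8° V = -75.34 + j2.894 V.
Step 6 — Current: I = V / Z = -0.002165 - j0.05635 A = 0.05639∠-92.2° A.
Step 7 — Complex power: S = V·I* = 0 - j4.252 VA.
Step 8 — Real power: P = Re(S) = 0 W.
Step 9 — Reactive power: Q = Im(S) = -4.252 VAR.
Step 10 — Apparent power: |S| = 4.252 VA.
Step 11 — Power factor: PF = P/|S| = 0 (leading).

(a) P = 0 W  (b) Q = -4.252 VAR  (c) S = 4.252 VA  (d) PF = 0 (leading)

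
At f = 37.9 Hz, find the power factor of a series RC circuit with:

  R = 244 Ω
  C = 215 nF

Step 1 — Angular frequency: ω = 2π·f = 2π·37.9 = 238.1 rad/s.
Step 2 — Component impedances:
  R: Z = R = 244 Ω
  C: Z = 1/(jωC) = -j/(ω·C) = 0 - j1.953e+04 Ω
Step 3 — Series combination: Z_total = R + C = 244 - j1.953e+04 Ω = 1.953e+04∠-89.3° Ω.
Step 4 — Power factor: PF = cos(φ) = Re(Z)/|Z| = 244/1.953e+04 = 0.01249.
Step 5 — Type: Im(Z) = -1.953e+04 ⇒ leading (phase φ = -89.3°).

PF = 0.01249 (leading, φ = -89.3°)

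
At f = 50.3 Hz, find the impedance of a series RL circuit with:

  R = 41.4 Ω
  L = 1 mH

Step 1 — Angular frequency: ω = 2π·f = 2π·50.3 = 316 rad/s.
Step 2 — Component impedances:
  R: Z = R = 41.4 Ω
  L: Z = jωL = j·316·0.001 = 0 + j0.316 Ω
Step 3 — Series combination: Z_total = R + L = 41.4 + j0.316 Ω = 41.4∠0.4° Ω.

Z = 41.4 + j0.316 Ω = 41.4∠0.4° Ω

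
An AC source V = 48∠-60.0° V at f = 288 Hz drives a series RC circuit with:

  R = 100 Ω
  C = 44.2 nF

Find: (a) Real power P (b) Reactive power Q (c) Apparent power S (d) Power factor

Step 1 — Angular frequency: ω = 2π·f = 2π·288 = 1810 rad/s.
Step 2 — Component impedances:
  R: Z = R = 100 Ω
  C: Z = 1/(jωC) = -j/(ω·C) = 0 - j1.25e+04 Ω
Step 3 — Series combination: Z_total = R + C = 100 - j1.25e+04 Ω = 1.25e+04∠-89.5° Ω.
Step 4 — Source phasor: V = 48∠-60.0° V = 24 - j41.57 V.
Step 5 — Current: I = V / Z = 0.00334 + j0.001893 A = 0.003839∠29.5° A.
Step 6 — Complex power: S = V·I* = 0.001474 - j0.1843 VA.
Step 7 — Real power: P = Re(S) = 0.001474 W.
Step 8 — Reactive power: Q = Im(S) = -0.1843 VAR.
Step 9 — Apparent power: |S| = 0.1843 VA.
Step 10 — Power factor: PF = P/|S| = 0.007998 (leading).

(a) P = 0.001474 W  (b) Q = -0.1843 VAR  (c) S = 0.1843 VA  (d) PF = 0.007998 (leading)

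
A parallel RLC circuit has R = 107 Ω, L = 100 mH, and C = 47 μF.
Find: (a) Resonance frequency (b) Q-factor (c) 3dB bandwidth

Step 1 — Resonance: ω₀ = 1/√(LC) = 1/√(0.1·4.7e-05) = 461.3 rad/s.
Step 2 — f₀ = ω₀/(2π) = 73.41 Hz.
Step 3 — Parallel Q: Q = R/(ω₀L) = 107/(461.3·0.1) = 2.32.
Step 4 — Bandwidth: Δω = ω₀/Q = 198.8 rad/s; BW = Δω/(2π) = 31.65 Hz.

(a) f₀ = 73.41 Hz  (b) Q = 2.32  (c) BW = 31.65 Hz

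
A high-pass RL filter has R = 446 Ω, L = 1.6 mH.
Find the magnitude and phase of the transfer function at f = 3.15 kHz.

Step 1 — Angular frequency: ω = 2π·3150 = 1.979e+04 rad/s.
Step 2 — Transfer function: H(jω) = jωL/(R + jωL).
Step 3 — Numerator jωL = j·31.67; denominator R + jωL = 446 + j31.67.
Step 4 — H = 0.005016 + j0.07065.
Step 5 — Magnitude: |H| = 0.07082 (-23.0 dB); phase: φ = 85.9°.

|H| = 0.07082 (-23.0 dB), φ = 85.9°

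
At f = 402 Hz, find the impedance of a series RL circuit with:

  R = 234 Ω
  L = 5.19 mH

Step 1 — Angular frequency: ω = 2π·f = 2π·402 = 2526 rad/s.
Step 2 — Component impedances:
  R: Z = R = 234 Ω
  L: Z = jωL = j·2526·0.00519 = 0 + j13.11 Ω
Step 3 — Series combination: Z_total = R + L = 234 + j13.11 Ω = 234.4∠3.2° Ω.

Z = 234 + j13.11 Ω = 234.4∠3.2° Ω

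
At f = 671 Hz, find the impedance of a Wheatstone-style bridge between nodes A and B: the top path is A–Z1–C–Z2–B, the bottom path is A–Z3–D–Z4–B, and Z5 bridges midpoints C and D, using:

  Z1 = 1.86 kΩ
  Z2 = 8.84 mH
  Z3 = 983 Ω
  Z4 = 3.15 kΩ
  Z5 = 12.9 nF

Step 1 — Angular frequency: ω = 2π·f = 2π·671 = 4216 rad/s.
Step 2 — Component impedances:
  Z1: Z = R = 1860 Ω
  Z2: Z = jωL = j·4216·0.00884 = 0 + j37.27 Ω
  Z3: Z = R = 983 Ω
  Z4: Z = R = 3150 Ω
  Z5: Z = 1/(jωC) = -j/(ω·C) = 0 - j1.839e+04 Ω
Step 3 — Bridge requires nodal analysis (the Z5 bridge couples midpoints C and D, so the two paths cannot be reduced to a simple series/parallel combination). Setting node B to ground and injecting 1 A at node A, the 3-node admittance system at A, C, D solves to V_A = Z_AB = 1277 - j33.82 Ω = 1278∠-1.5° Ω.

Z = 1277 - j33.82 Ω = 1278∠-1.5° Ω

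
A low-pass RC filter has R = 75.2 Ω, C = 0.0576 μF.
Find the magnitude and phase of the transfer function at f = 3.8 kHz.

Step 1 — Angular frequency: ω = 2π·3800 = 2.388e+04 rad/s.
Step 2 — Transfer function: H(jω) = 1/(1 + jωRC).
Step 3 — Denominator: 1 + jωRC = 1 + j·2.388e+04·75.2·5.76e-08 = 1 + j0.1034.
Step 4 — H = 0.9894 - j0.1023.
Step 5 — Magnitude: |H| = 0.9947 (-0.0 dB); phase: φ = -5.9°.

|H| = 0.9947 (-0.0 dB), φ = -5.9°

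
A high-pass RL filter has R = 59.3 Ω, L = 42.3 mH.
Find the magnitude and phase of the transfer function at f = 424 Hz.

Step 1 — Angular frequency: ω = 2π·424 = 2664 rad/s.
Step 2 — Transfer function: H(jω) = jωL/(R + jωL).
Step 3 — Numerator jωL = j·112.7; denominator R + jωL = 59.3 + j112.7.
Step 4 — H = 0.7831 + j0.4121.
Step 5 — Magnitude: |H| = 0.885 (-1.1 dB); phase: φ = 27.8°.

|H| = 0.885 (-1.1 dB), φ = 27.8°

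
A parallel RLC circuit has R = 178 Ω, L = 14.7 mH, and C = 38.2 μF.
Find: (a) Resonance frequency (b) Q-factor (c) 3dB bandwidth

Step 1 — Resonance: ω₀ = 1/√(LC) = 1/√(0.0147·3.82e-05) = 1334 rad/s.
Step 2 — f₀ = ω₀/(2π) = 212.4 Hz.
Step 3 — Parallel Q: Q = R/(ω₀L) = 178/(1334·0.0147) = 9.074.
Step 4 — Bandwidth: Δω = ω₀/Q = 147.1 rad/s; BW = Δω/(2π) = 23.41 Hz.

(a) f₀ = 212.4 Hz  (b) Q = 9.074  (c) BW = 23.41 Hz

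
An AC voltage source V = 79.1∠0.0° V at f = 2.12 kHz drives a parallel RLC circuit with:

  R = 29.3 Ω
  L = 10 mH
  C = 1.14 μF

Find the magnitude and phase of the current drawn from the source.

Step 1 — Angular frequency: ω = 2π·f = 2π·2120 = 1.332e+04 rad/s.
Step 2 — Component impedances:
  R: Z = R = 29.3 Ω
  L: Z = jωL = j·1.332e+04·0.01 = 0 + j133.2 Ω
  C: Z = 1/(jωC) = -j/(ω·C) = 0 - j65.85 Ω
Step 3 — Parallel combination: 1/Z_total = 1/R + 1/L + 1/C; Z_total = 27.89 - j6.274 Ω = 28.59∠-12.7° Ω.
Step 4 — Source phasor: V = 79.1∠0.0° V = 79.1 V.
Step 5 — Ohm's law: I = V / Z_total = (79.1) / (27.89 - j6.274) = 2.7 + j0.6073 A.
Step 6 — Convert to polar: |I| = 2.767 A, ∠I = 12.7°.

I = 2.767∠12.7° A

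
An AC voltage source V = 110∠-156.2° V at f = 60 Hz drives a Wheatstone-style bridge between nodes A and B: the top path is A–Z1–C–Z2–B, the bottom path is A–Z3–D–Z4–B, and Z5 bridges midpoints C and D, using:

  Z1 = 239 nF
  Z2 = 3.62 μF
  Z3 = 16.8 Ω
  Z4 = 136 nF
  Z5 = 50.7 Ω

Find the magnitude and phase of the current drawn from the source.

Step 1 — Angular frequency: ω = 2π·f = 2π·60 = 377 rad/s.
Step 2 — Component impedances:
  Z1: Z = 1/(jωC) = -j/(ω·C) = 0 - j1.11e+04 Ω
  Z2: Z = 1/(jωC) = -j/(ω·C) = 0 - j732.8 Ω
  Z3: Z = R = 16.8 Ω
  Z4: Z = 1/(jωC) = -j/(ω·C) = 0 - j1.95e+04 Ω
  Z5: Z = R = 50.7 Ω
Step 3 — Bridge requires nodal analysis (the Z5 bridge couples midpoints C and D, so the two paths cannot be reduced to a simple series/parallel combination). Setting node B to ground and injecting 1 A at node A, the 3-node admittance system at A, C, D solves to V_A = Z_AB = 63.89 - j706.7 Ω = 709.6∠-84.8° Ω.
Step 4 — Source phasor: V = 110∠-156.2° V = -100.6 - j44.39 V.
Step 5 — Ohm's law: I = V / Z_total = (-100.6 - j44.39) / (63.89 - j706.7) = 0.04953 - j0.1469 A.
Step 6 — Convert to polar: |I| = 0.155 A, ∠I = -71.4°.

I = 0.155∠-71.4° A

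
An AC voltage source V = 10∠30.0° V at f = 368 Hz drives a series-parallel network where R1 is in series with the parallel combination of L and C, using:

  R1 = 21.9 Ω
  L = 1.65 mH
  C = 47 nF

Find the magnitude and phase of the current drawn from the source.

Step 1 — Angular frequency: ω = 2π·f = 2π·368 = 2312 rad/s.
Step 2 — Component impedances:
  R1: Z = R = 21.9 Ω
  L: Z = jωL = j·2312·0.00165 = 0 + j3.815 Ω
  C: Z = 1/(jωC) = -j/(ω·C) = 0 - j9202 Ω
Step 3 — Parallel branch: L || C = 1/(1/L + 1/C) = 0 + j3.817 Ω.
Step 4 — Series with R1: Z_total = R1 + (L || C) = 21.9 + j3.817 Ω = 22.23∠9.9° Ω.
Step 5 — Source phasor: V = 10∠30.0° V = 8.66 + j5 V.
Step 6 — Ohm's law: I = V / Z_total = (8.66 + j5) / (21.9 + j3.817) = 0.4224 + j0.1547 A.
Step 7 — Convert to polar: |I| = 0.4498 A, ∠I = 20.1°.

I = 0.4498∠20.1° A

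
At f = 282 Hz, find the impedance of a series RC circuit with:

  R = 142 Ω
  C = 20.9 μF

Step 1 — Angular frequency: ω = 2π·f = 2π·282 = 1772 rad/s.
Step 2 — Component impedances:
  R: Z = R = 142 Ω
  C: Z = 1/(jωC) = -j/(ω·C) = 0 - j27 Ω
Step 3 — Series combination: Z_total = R + C = 142 - j27 Ω = 144.5∠-10.8° Ω.

Z = 142 - j27 Ω = 144.5∠-10.8° Ω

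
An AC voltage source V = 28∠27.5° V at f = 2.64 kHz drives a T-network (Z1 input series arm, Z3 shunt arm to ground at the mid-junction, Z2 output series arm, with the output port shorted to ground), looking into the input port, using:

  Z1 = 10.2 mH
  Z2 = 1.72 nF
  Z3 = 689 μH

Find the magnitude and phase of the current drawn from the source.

Step 1 — Angular frequency: ω = 2π·f = 2π·2640 = 1.659e+04 rad/s.
Step 2 — Component impedances:
  Z1: Z = jωL = j·1.659e+04·0.0102 = 0 + j169.2 Ω
  Z2: Z = 1/(jωC) = -j/(ω·C) = 0 - j3.505e+04 Ω
  Z3: Z = jωL = j·1.659e+04·0.000689 = 0 + j11.43 Ω
Step 3 — With the output port shorted to ground, the output series arm Z2 runs from the junction to ground; the shunt arm Z3 also runs from the junction to ground. They appear in parallel: Z3 || Z2 = 0 + j11.43 Ω.
Step 4 — Series with input arm Z1: Z_in = Z1 + (Z3 || Z2) = 0 + j180.6 Ω = 180.6∠90.0° Ω.
Step 5 — Source phasor: V = 28∠27.5° V = 24.84 + j12.93 V.
Step 6 — Ohm's law: I = V / Z_total = (24.84 + j12.93) / (0 + j180.6) = 0.07158 - j0.1375 A.
Step 7 — Convert to polar: |I| = 0.155 A, ∠I = -62.5°.

I = 0.155∠-62.5° A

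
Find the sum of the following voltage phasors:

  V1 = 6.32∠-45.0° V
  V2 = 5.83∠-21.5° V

Step 1 — Convert each phasor to rectangular form:
  V1 = 6.32·(cos(-45.0°) + j·sin(-45.0°)) = 4.469 - j4.469 V
  V2 = 5.83·(cos(-21.5°) + j·sin(-21.5°)) = 5.424 - j2.137 V
Step 2 — Sum components: V_total = 9.893 - j6.606 V.
Step 3 — Convert to polar: |V_total| = 11.9 V, ∠V_total = -33.7°.

V_total = 11.9∠-33.7° V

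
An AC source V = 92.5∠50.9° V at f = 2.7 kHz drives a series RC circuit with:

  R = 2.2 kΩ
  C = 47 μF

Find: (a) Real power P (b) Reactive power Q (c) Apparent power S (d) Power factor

Step 1 — Angular frequency: ω = 2π·f = 2π·2700 = 1.696e+04 rad/s.
Step 2 — Component impedances:
  R: Z = R = 2200 Ω
  C: Z = 1/(jωC) = -j/(ω·C) = 0 - j1.254 Ω
Step 3 — Series combination: Z_total = R + C = 2200 - j1.254 Ω = 2200∠-0.0° Ω.
Step 4 — Source phasor: V = 92.5∠50.9° V = 58.34 + j71.78 V.
Step 5 — Current: I = V / Z = 0.0265 + j0.03264 A = 0.04205∠50.9° A.
Step 6 — Complex power: S = V·I* = 3.889 - j0.002217 VA.
Step 7 — Real power: P = Re(S) = 3.889 W.
Step 8 — Reactive power: Q = Im(S) = -0.002217 VAR.
Step 9 — Apparent power: |S| = 3.889 VA.
Step 10 — Power factor: PF = P/|S| = 1 (leading).

(a) P = 3.889 W  (b) Q = -0.002217 VAR  (c) S = 3.889 VA  (d) PF = 1 (leading)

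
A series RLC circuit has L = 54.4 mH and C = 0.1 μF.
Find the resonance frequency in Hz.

Step 1 — Resonance condition Im(Z)=0 gives ω₀ = 1/√(LC).
Step 2 — ω₀ = 1/√(0.0544·1e-07) = 1.356e+04 rad/s.
Step 3 — f₀ = ω₀/(2π) = 2158 Hz.

f₀ = 2158 Hz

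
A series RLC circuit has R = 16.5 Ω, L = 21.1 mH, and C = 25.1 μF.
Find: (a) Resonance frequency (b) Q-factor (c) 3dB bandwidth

Step 1 — Resonance: ω₀ = 1/√(LC) = 1/√(0.0211·2.51e-05) = 1374 rad/s.
Step 2 — f₀ = ω₀/(2π) = 218.7 Hz.
Step 3 — Series Q: Q = ω₀L/R = 1374·0.0211/16.5 = 1.757.
Step 4 — Bandwidth: Δω = ω₀/Q = 782 rad/s; BW = Δω/(2π) = 124.5 Hz.

(a) f₀ = 218.7 Hz  (b) Q = 1.757  (c) BW = 124.5 Hz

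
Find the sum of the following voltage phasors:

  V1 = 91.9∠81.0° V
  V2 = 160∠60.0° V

Step 1 — Convert each phasor to rectangular form:
  V1 = 91.9·(cos(81.0°) + j·sin(81.0°)) = 14.38 + j90.77 V
  V2 = 160·(cos(60.0°) + j·sin(60.0°)) = 80 + j138.6 V
Step 2 — Sum components: V_total = 94.38 + j229.3 V.
Step 3 — Convert to polar: |V_total| = 248 V, ∠V_total = 67.6°.

V_total = 248∠67.6° V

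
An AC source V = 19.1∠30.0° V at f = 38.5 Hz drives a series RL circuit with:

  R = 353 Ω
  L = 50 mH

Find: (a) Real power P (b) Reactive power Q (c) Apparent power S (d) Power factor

Step 1 — Angular frequency: ω = 2π·f = 2π·38.5 = 241.9 rad/s.
Step 2 — Component impedances:
  R: Z = R = 353 Ω
  L: Z = jωL = j·241.9·0.05 = 0 + j12.1 Ω
Step 3 — Series combination: Z_total = R + L = 353 + j12.1 Ω = 353.2∠2.0° Ω.
Step 4 — Source phasor: V = 19.1∠30.0° V = 16.54 + j9.55 V.
Step 5 — Current: I = V / Z = 0.04773 + j0.02542 A = 0.05408∠28.0° A.
Step 6 — Complex power: S = V·I* = 1.032 + j0.03537 VA.
Step 7 — Real power: P = Re(S) = 1.032 W.
Step 8 — Reactive power: Q = Im(S) = 0.03537 VAR.
Step 9 — Apparent power: |S| = 1.033 VA.
Step 10 — Power factor: PF = P/|S| = 0.9994 (lagging).

(a) P = 1.032 W  (b) Q = 0.03537 VAR  (c) S = 1.033 VA  (d) PF = 0.9994 (lagging)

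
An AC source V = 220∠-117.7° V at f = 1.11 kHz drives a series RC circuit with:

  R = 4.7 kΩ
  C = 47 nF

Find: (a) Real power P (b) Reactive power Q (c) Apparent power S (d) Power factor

Step 1 — Angular frequency: ω = 2π·f = 2π·1110 = 6974 rad/s.
Step 2 — Component impedances:
  R: Z = R = 4700 Ω
  C: Z = 1/(jωC) = -j/(ω·C) = 0 - j3051 Ω
Step 3 — Series combination: Z_total = R + C = 4700 - j3051 Ω = 5603∠-33.0° Ω.
Step 4 — Source phasor: V = 220∠-117.7° V = -102.3 - j194.8 V.
Step 5 — Current: I = V / Z = 0.003618 - j0.0391 A = 0.03926∠-84.7° A.
Step 6 — Complex power: S = V·I* = 7.245 - j4.703 VA.
Step 7 — Real power: P = Re(S) = 7.245 W.
Step 8 — Reactive power: Q = Im(S) = -4.703 VAR.
Step 9 — Apparent power: |S| = 8.638 VA.
Step 10 — Power factor: PF = P/|S| = 0.8388 (leading).

(a) P = 7.245 W  (b) Q = -4.703 VAR  (c) S = 8.638 VA  (d) PF = 0.8388 (leading)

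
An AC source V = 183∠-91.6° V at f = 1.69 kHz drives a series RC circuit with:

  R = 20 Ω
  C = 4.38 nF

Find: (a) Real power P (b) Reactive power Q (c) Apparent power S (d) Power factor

Step 1 — Angular frequency: ω = 2π·f = 2π·1690 = 1.062e+04 rad/s.
Step 2 — Component impedances:
  R: Z = R = 20 Ω
  C: Z = 1/(jωC) = -j/(ω·C) = 0 - j2.15e+04 Ω
Step 3 — Series combination: Z_total = R + C = 20 - j2.15e+04 Ω = 2.15e+04∠-89.9° Ω.
Step 4 — Source phasor: V = 183∠-91.6° V = -5.11 - j182.9 V.
Step 5 — Current: I = V / Z = 0.008508 - j0.0002456 A = 0.008511∠-1.7° A.
Step 6 — Complex power: S = V·I* = 0.001449 - j1.558 VA.
Step 7 — Real power: P = Re(S) = 0.001449 W.
Step 8 — Reactive power: Q = Im(S) = -1.558 VAR.
Step 9 — Apparent power: |S| = 1.558 VA.
Step 10 — Power factor: PF = P/|S| = 0.0009302 (leading).

(a) P = 0.001449 W  (b) Q = -1.558 VAR  (c) S = 1.558 VA  (d) PF = 0.0009302 (leading)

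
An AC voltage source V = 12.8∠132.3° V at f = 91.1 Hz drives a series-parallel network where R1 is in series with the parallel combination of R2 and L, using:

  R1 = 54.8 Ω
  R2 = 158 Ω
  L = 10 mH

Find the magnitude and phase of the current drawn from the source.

Step 1 — Angular frequency: ω = 2π·f = 2π·91.1 = 572.4 rad/s.
Step 2 — Component impedances:
  R1: Z = R = 54.8 Ω
  R2: Z = R = 158 Ω
  L: Z = jωL = j·572.4·0.01 = 0 + j5.724 Ω
Step 3 — Parallel branch: R2 || L = 1/(1/R2 + 1/L) = 0.2071 + j5.716 Ω.
Step 4 — Series with R1: Z_total = R1 + (R2 || L) = 55.01 + j5.716 Ω = 55.3∠5.9° Ω.
Step 5 — Source phasor: V = 12.8∠132.3° V = -8.615 + j9.467 V.
Step 6 — Ohm's law: I = V / Z_total = (-8.615 + j9.467) / (55.01 + j5.716) = -0.1372 + j0.1864 A.
Step 7 — Convert to polar: |I| = 0.2315 A, ∠I = 126.4°.

I = 0.2315∠126.4° A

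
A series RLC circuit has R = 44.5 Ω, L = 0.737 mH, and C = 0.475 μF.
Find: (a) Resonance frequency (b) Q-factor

Step 1 — Resonance condition Im(Z)=0 gives ω₀ = 1/√(LC).
Step 2 — ω₀ = 1/√(0.000737·4.75e-07) = 5.345e+04 rad/s.
Step 3 — f₀ = ω₀/(2π) = 8506 Hz.
Step 4 — Series Q: Q = ω₀L/R = 5.345e+04·0.000737/44.5 = 0.8852.

(a) f₀ = 8506 Hz  (b) Q = 0.8852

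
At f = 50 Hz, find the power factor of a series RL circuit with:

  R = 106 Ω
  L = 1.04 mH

Step 1 — Angular frequency: ω = 2π·f = 2π·50 = 314.2 rad/s.
Step 2 — Component impedances:
  R: Z = R = 106 Ω
  L: Z = jωL = j·314.2·0.00104 = 0 + j0.3267 Ω
Step 3 — Series combination: Z_total = R + L = 106 + j0.3267 Ω = 106∠0.2° Ω.
Step 4 — Power factor: PF = cos(φ) = Re(Z)/|Z| = 106/106 = 1.
Step 5 — Type: Im(Z) = 0.3267 ⇒ lagging (phase φ = 0.2°).

PF = 1 (lagging, φ = 0.2°)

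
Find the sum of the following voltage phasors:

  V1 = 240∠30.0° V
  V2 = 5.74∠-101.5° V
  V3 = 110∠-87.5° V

Step 1 — Convert each phasor to rectangular form:
  V1 = 240·(cos(30.0°) + j·sin(30.0°)) = 207.8 + j120 V
  V2 = 5.74·(cos(-101.5°) + j·sin(-101.5°)) = -1.144 - j5.625 V
  V3 = 110·(cos(-87.5°) + j·sin(-87.5°)) = 4.798 - j109.9 V
Step 2 — Sum components: V_total = 211.5 + j4.48 V.
Step 3 — Convert to polar: |V_total| = 211.5 V, ∠V_total = 1.2°.

V_total = 211.5∠1.2° V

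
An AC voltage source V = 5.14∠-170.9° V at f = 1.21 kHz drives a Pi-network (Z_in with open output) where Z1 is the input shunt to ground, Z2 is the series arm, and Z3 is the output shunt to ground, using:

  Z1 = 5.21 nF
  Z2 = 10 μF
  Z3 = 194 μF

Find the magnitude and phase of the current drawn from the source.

Step 1 — Angular frequency: ω = 2π·f = 2π·1210 = 7603 rad/s.
Step 2 — Component impedances:
  Z1: Z = 1/(jωC) = -j/(ω·C) = 0 - j2.525e+04 Ω
  Z2: Z = 1/(jωC) = -j/(ω·C) = 0 - j13.15 Ω
  Z3: Z = 1/(jωC) = -j/(ω·C) = 0 - j0.678 Ω
Step 3 — With open output, the series arm Z2 and the output shunt Z3 appear in series to ground: Z2 + Z3 = 0 - j13.83 Ω.
Step 4 — Parallel with input shunt Z1: Z_in = Z1 || (Z2 + Z3) = 0 - j13.82 Ω = 13.82∠-90.0° Ω.
Step 5 — Source phasor: V = 5.14∠-170.9° V = -5.075 - j0.8129 V.
Step 6 — Ohm's law: I = V / Z_total = (-5.075 - j0.8129) / (0 - j13.82) = 0.05881 - j0.3671 A.
Step 7 — Convert to polar: |I| = 0.3718 A, ∠I = -80.9°.

I = 0.3718∠-80.9° A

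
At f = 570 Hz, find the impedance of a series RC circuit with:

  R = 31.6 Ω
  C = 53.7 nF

Step 1 — Angular frequency: ω = 2π·f = 2π·570 = 3581 rad/s.
Step 2 — Component impedances:
  R: Z = R = 31.6 Ω
  C: Z = 1/(jωC) = -j/(ω·C) = 0 - j5200 Ω
Step 3 — Series combination: Z_total = R + C = 31.6 - j5200 Ω = 5200∠-89.7° Ω.

Z = 31.6 - j5200 Ω = 5200∠-89.7° Ω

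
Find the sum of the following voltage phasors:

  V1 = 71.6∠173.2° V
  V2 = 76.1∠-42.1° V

Step 1 — Convert each phasor to rectangular form:
  V1 = 71.6·(cos(173.2°) + j·sin(173.2°)) = -71.1 + j8.478 V
  V2 = 76.1·(cos(-42.1°) + j·sin(-42.1°)) = 56.46 - j51.02 V
Step 2 — Sum components: V_total = -14.63 - j42.54 V.
Step 3 — Convert to polar: |V_total| = 44.99 V, ∠V_total = -109.0°.

V_total = 44.99∠-109.0° V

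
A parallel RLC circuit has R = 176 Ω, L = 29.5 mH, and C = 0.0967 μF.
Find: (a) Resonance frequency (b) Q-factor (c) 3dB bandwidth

Step 1 — Resonance: ω₀ = 1/√(LC) = 1/√(0.0295·9.67e-08) = 1.872e+04 rad/s.
Step 2 — f₀ = ω₀/(2π) = 2980 Hz.
Step 3 — Parallel Q: Q = R/(ω₀L) = 176/(1.872e+04·0.0295) = 0.3187.
Step 4 — Bandwidth: Δω = ω₀/Q = 5.876e+04 rad/s; BW = Δω/(2π) = 9351 Hz.

(a) f₀ = 2980 Hz  (b) Q = 0.3187  (c) BW = 9351 Hz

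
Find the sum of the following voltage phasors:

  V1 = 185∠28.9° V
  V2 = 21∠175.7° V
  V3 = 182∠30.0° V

Step 1 — Convert each phasor to rectangular form:
  V1 = 185·(cos(28.9°) + j·sin(28.9°)) = 162 + j89.41 V
  V2 = 21·(cos(175.7°) + j·sin(175.7°)) = -20.94 + j1.575 V
  V3 = 182·(cos(30.0°) + j·sin(30.0°)) = 157.6 + j91 V
Step 2 — Sum components: V_total = 298.6 + j182 V.
Step 3 — Convert to polar: |V_total| = 349.7 V, ∠V_total = 31.4°.

V_total = 349.7∠31.4° V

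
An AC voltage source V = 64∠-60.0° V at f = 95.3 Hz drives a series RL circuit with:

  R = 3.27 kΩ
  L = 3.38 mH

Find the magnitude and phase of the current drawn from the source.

Step 1 — Angular frequency: ω = 2π·f = 2π·95.3 = 598.8 rad/s.
Step 2 — Component impedances:
  R: Z = R = 3270 Ω
  L: Z = jωL = j·598.8·0.00338 = 0 + j2.024 Ω
Step 3 — Series combination: Z_total = R + L = 3270 + j2.024 Ω = 3270∠0.0° Ω.
Step 4 — Source phasor: V = 64∠-60.0° V = 32 - j55.43 V.
Step 5 — Ohm's law: I = V / Z_total = (32 - j55.43) / (3270 + j2.024) = 0.009775 - j0.01696 A.
Step 6 — Convert to polar: |I| = 0.01957 A, ∠I = -60.0°.

I = 0.01957∠-60.0° A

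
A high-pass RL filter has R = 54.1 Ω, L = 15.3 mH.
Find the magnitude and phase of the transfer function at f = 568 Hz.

Step 1 — Angular frequency: ω = 2π·568 = 3569 rad/s.
Step 2 — Transfer function: H(jω) = jωL/(R + jωL).
Step 3 — Numerator jωL = j·54.6; denominator R + jωL = 54.1 + j54.6.
Step 4 — H = 0.5046 + j0.5.
Step 5 — Magnitude: |H| = 0.7104 (-3.0 dB); phase: φ = 44.7°.

|H| = 0.7104 (-3.0 dB), φ = 44.7°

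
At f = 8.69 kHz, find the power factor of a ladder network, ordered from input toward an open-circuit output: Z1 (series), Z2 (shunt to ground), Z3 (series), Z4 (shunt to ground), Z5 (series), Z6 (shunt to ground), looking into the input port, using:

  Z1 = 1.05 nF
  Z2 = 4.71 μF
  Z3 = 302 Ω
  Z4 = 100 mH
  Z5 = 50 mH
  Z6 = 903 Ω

Step 1 — Angular frequency: ω = 2π·f = 2π·8690 = 5.46e+04 rad/s.
Step 2 — Component impedances:
  Z1: Z = 1/(jωC) = -j/(ω·C) = 0 - j1.744e+04 Ω
  Z2: Z = 1/(jωC) = -j/(ω·C) = 0 - j3.888 Ω
  Z3: Z = R = 302 Ω
  Z4: Z = jωL = j·5.46e+04·0.1 = 0 + j5460 Ω
  Z5: Z = jωL = j·5.46e+04·0.05 = 0 + j2730 Ω
  Z6: Z = R = 903 Ω
Step 3 — Ladder network (open output): work backward from the far end, alternating series and parallel combinations. Z_in = 0.002676 - j1.745e+04 Ω = 1.745e+04∠-90.0° Ω.
Step 4 — Power factor: PF = cos(φ) = Re(Z)/|Z| = 0.002676/1.745e+04 = 1.534e-07.
Step 5 — Type: Im(Z) = -1.745e+04 ⇒ leading (phase φ = -90.0°).

PF = 1.534e-07 (leading, φ = -90.0°)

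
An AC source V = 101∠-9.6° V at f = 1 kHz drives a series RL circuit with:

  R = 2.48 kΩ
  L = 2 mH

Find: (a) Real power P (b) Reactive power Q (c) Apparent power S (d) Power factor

Step 1 — Angular frequency: ω = 2π·f = 2π·1000 = 6283 rad/s.
Step 2 — Component impedances:
  R: Z = R = 2480 Ω
  L: Z = jωL = j·6283·0.002 = 0 + j12.57 Ω
Step 3 — Series combination: Z_total = R + L = 2480 + j12.57 Ω = 2480∠0.3° Ω.
Step 4 — Source phasor: V = 101∠-9.6° V = 99.59 - j16.84 V.
Step 5 — Current: I = V / Z = 0.04012 - j0.006995 A = 0.04073∠-9.9° A.
Step 6 — Complex power: S = V·I* = 4.113 + j0.02084 VA.
Step 7 — Real power: P = Re(S) = 4.113 W.
Step 8 — Reactive power: Q = Im(S) = 0.02084 VAR.
Step 9 — Apparent power: |S| = 4.113 VA.
Step 10 — Power factor: PF = P/|S| = 1 (lagging).

(a) P = 4.113 W  (b) Q = 0.02084 VAR  (c) S = 4.113 VA  (d) PF = 1 (lagging)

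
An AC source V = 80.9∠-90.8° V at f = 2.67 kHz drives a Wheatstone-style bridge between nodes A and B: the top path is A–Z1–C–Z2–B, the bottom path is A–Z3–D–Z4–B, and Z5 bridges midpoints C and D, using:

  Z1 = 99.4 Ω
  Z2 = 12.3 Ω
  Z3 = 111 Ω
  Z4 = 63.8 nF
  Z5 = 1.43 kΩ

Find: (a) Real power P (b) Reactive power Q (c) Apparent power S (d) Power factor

Step 1 — Angular frequency: ω = 2π·f = 2π·2670 = 1.678e+04 rad/s.
Step 2 — Component impedances:
  Z1: Z = R = 99.4 Ω
  Z2: Z = R = 12.3 Ω
  Z3: Z = R = 111 Ω
  Z4: Z = 1/(jωC) = -j/(ω·C) = 0 - j934.3 Ω
  Z5: Z = R = 1430 Ω
Step 3 — Bridge requires nodal analysis (the Z5 bridge couples midpoints C and D, so the two paths cannot be reduced to a simple series/parallel combination). Setting node B to ground and injecting 1 A at node A, the 3-node admittance system at A, C, D solves to V_A = Z_AB = 103.6 - j10.04 Ω = 104.1∠-5.5° Ω.
Step 4 — Source phasor: V = 80.9∠-90.8° V = -1.13 - j80.89 V.
Step 5 — Current: I = V / Z = 0.06419 - j0.7748 A = 0.7774∠-85.3° A.
Step 6 — Complex power: S = V·I* = 62.6 - j6.068 VA.
Step 7 — Real power: P = Re(S) = 62.6 W.
Step 8 — Reactive power: Q = Im(S) = -6.068 VAR.
Step 9 — Apparent power: |S| = 62.9 VA.
Step 10 — Power factor: PF = P/|S| = 0.9953 (leading).

(a) P = 62.6 W  (b) Q = -6.068 VAR  (c) S = 62.9 VA  (d) PF = 0.9953 (leading)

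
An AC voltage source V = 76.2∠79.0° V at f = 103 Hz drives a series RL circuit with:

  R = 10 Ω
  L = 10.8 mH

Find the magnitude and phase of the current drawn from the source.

Step 1 — Angular frequency: ω = 2π·f = 2π·103 = 647.2 rad/s.
Step 2 — Component impedances:
  R: Z = R = 10 Ω
  L: Z = jωL = j·647.2·0.0108 = 0 + j6.989 Ω
Step 3 — Series combination: Z_total = R + L = 10 + j6.989 Ω = 12.2∠35.0° Ω.
Step 4 — Source phasor: V = 76.2∠79.0° V = 14.54 + j74.8 V.
Step 5 — Ohm's law: I = V / Z_total = (14.54 + j74.8) / (10 + j6.989) = 4.489 + j4.342 A.
Step 6 — Convert to polar: |I| = 6.246 A, ∠I = 44.0°.

I = 6.246∠44.0° A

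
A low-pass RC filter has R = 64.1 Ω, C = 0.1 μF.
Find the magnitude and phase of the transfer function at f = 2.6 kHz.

Step 1 — Angular frequency: ω = 2π·2600 = 1.634e+04 rad/s.
Step 2 — Transfer function: H(jω) = 1/(1 + jωRC).
Step 3 — Denominator: 1 + jωRC = 1 + j·1.634e+04·64.1·1e-07 = 1 + j0.1047.
Step 4 — H = 0.9892 - j0.1036.
Step 5 — Magnitude: |H| = 0.9946 (-0.0 dB); phase: φ = -6.0°.

|H| = 0.9946 (-0.0 dB), φ = -6.0°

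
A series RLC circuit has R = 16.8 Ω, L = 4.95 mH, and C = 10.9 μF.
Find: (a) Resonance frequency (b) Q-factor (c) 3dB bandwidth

Step 1 — Resonance: ω₀ = 1/√(LC) = 1/√(0.00495·1.09e-05) = 4305 rad/s.
Step 2 — f₀ = ω₀/(2π) = 685.2 Hz.
Step 3 — Series Q: Q = ω₀L/R = 4305·0.00495/16.8 = 1.268.
Step 4 — Bandwidth: Δω = ω₀/Q = 3394 rad/s; BW = Δω/(2π) = 540.2 Hz.

(a) f₀ = 685.2 Hz  (b) Q = 1.268  (c) BW = 540.2 Hz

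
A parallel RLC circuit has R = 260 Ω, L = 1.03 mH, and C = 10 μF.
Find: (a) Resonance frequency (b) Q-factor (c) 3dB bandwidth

Step 1 — Resonance: ω₀ = 1/√(LC) = 1/√(0.00103·1e-05) = 9853 rad/s.
Step 2 — f₀ = ω₀/(2π) = 1568 Hz.
Step 3 — Parallel Q: Q = R/(ω₀L) = 260/(9853·0.00103) = 25.62.
Step 4 — Bandwidth: Δω = ω₀/Q = 384.6 rad/s; BW = Δω/(2π) = 61.21 Hz.

(a) f₀ = 1568 Hz  (b) Q = 25.62  (c) BW = 61.21 Hz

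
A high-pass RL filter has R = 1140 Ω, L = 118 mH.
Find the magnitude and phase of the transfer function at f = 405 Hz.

Step 1 — Angular frequency: ω = 2π·405 = 2545 rad/s.
Step 2 — Transfer function: H(jω) = jωL/(R + jωL).
Step 3 — Numerator jωL = j·300.3; denominator R + jωL = 1140 + j300.3.
Step 4 — H = 0.06488 + j0.2463.
Step 5 — Magnitude: |H| = 0.2547 (-11.9 dB); phase: φ = 75.2°.

|H| = 0.2547 (-11.9 dB), φ = 75.2°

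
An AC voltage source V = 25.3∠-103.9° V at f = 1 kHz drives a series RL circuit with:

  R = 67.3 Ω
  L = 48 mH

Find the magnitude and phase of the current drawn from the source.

Step 1 — Angular frequency: ω = 2π·f = 2π·1000 = 6283 rad/s.
Step 2 — Component impedances:
  R: Z = R = 67.3 Ω
  L: Z = jωL = j·6283·0.048 = 0 + j301.6 Ω
Step 3 — Series combination: Z_total = R + L = 67.3 + j301.6 Ω = 309∠77.4° Ω.
Step 4 — Source phasor: V = 25.3∠-103.9° V = -6.078 - j24.56 V.
Step 5 — Ohm's law: I = V / Z_total = (-6.078 - j24.56) / (67.3 + j301.6) = -0.08185 + j0.001887 A.
Step 6 — Convert to polar: |I| = 0.08187 A, ∠I = 178.7°.

I = 0.08187∠178.7° A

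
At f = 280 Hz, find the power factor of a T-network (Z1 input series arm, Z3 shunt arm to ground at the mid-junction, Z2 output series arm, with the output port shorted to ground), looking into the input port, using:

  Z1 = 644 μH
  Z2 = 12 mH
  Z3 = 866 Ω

Step 1 — Angular frequency: ω = 2π·f = 2π·280 = 1759 rad/s.
Step 2 — Component impedances:
  Z1: Z = jωL = j·1759·0.000644 = 0 + j1.133 Ω
  Z2: Z = jωL = j·1759·0.012 = 0 + j21.11 Ω
  Z3: Z = R = 866 Ω
Step 3 — With the output port shorted to ground, the output series arm Z2 runs from the junction to ground; the shunt arm Z3 also runs from the junction to ground. They appear in parallel: Z3 || Z2 = 0.5144 + j21.1 Ω.
Step 4 — Series with input arm Z1: Z_in = Z1 + (Z3 || Z2) = 0.5144 + j22.23 Ω = 22.24∠88.7° Ω.
Step 5 — Power factor: PF = cos(φ) = Re(Z)/|Z| = 0.5144/22.24 = 0.02313.
Step 6 — Type: Im(Z) = 22.23 ⇒ lagging (phase φ = 88.7°).

PF = 0.02313 (lagging, φ = 88.7°)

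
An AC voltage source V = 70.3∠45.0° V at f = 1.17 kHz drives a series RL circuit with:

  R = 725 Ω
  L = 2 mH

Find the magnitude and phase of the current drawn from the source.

Step 1 — Angular frequency: ω = 2π·f = 2π·1170 = 7351 rad/s.
Step 2 — Component impedances:
  R: Z = R = 725 Ω
  L: Z = jωL = j·7351·0.002 = 0 + j14.7 Ω
Step 3 — Series combination: Z_total = R + L = 725 + j14.7 Ω = 725.1∠1.2° Ω.
Step 4 — Source phasor: V = 70.3∠45.0° V = 49.71 + j49.71 V.
Step 5 — Ohm's law: I = V / Z_total = (49.71 + j49.71) / (725 + j14.7) = 0.06993 + j0.06715 A.
Step 6 — Convert to polar: |I| = 0.09695 A, ∠I = 43.8°.

I = 0.09695∠43.8° A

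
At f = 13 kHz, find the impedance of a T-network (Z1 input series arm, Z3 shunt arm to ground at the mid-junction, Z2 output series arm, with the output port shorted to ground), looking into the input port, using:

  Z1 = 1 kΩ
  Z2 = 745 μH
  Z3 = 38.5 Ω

Step 1 — Angular frequency: ω = 2π·f = 2π·1.3e+04 = 8.168e+04 rad/s.
Step 2 — Component impedances:
  Z1: Z = R = 1000 Ω
  Z2: Z = jωL = j·8.168e+04·0.000745 = 0 + j60.85 Ω
  Z3: Z = R = 38.5 Ω
Step 3 — With the output port shorted to ground, the output series arm Z2 runs from the junction to ground; the shunt arm Z3 also runs from the junction to ground. They appear in parallel: Z3 || Z2 = 27.49 + j17.4 Ω.
Step 4 — Series with input arm Z1: Z_in = Z1 + (Z3 || Z2) = 1027 + j17.4 Ω = 1028∠1.0° Ω.

Z = 1027 + j17.4 Ω = 1028∠1.0° Ω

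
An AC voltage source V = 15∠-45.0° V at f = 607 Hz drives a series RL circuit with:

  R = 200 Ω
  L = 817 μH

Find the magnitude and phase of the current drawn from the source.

Step 1 — Angular frequency: ω = 2π·f = 2π·607 = 3814 rad/s.
Step 2 — Component impedances:
  R: Z = R = 200 Ω
  L: Z = jωL = j·3814·0.000817 = 0 + j3.116 Ω
Step 3 — Series combination: Z_total = R + L = 200 + j3.116 Ω = 200∠0.9° Ω.
Step 4 — Source phasor: V = 15∠-45.0° V = 10.61 - j10.61 V.
Step 5 — Ohm's law: I = V / Z_total = (10.61 - j10.61) / (200 + j3.116) = 0.05219 - j0.05385 A.
Step 6 — Convert to polar: |I| = 0.07499 A, ∠I = -45.9°.

I = 0.07499∠-45.9° A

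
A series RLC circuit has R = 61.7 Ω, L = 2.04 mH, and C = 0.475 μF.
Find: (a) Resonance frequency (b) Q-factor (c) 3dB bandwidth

Step 1 — Resonance: ω₀ = 1/√(LC) = 1/√(0.00204·4.75e-07) = 3.212e+04 rad/s.
Step 2 — f₀ = ω₀/(2π) = 5113 Hz.
Step 3 — Series Q: Q = ω₀L/R = 3.212e+04·0.00204/61.7 = 1.062.
Step 4 — Bandwidth: Δω = ω₀/Q = 3.025e+04 rad/s; BW = Δω/(2π) = 4814 Hz.

(a) f₀ = 5113 Hz  (b) Q = 1.062  (c) BW = 4814 Hz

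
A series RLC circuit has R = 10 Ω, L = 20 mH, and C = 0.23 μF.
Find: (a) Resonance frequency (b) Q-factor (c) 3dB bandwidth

Step 1 — Resonance condition Im(Z)=0 gives ω₀ = 1/√(LC).
Step 2 — ω₀ = 1/√(0.02·2.3e-07) = 1.474e+04 rad/s.
Step 3 — f₀ = ω₀/(2π) = 2347 Hz.
Step 4 — Series Q: Q = ω₀L/R = 1.474e+04·0.02/10 = 29.49.
Step 5 — 3dB bandwidth: Δω = ω₀/Q = 500 rad/s; BW = Δω/(2π) = 79.58 Hz.

(a) f₀ = 2347 Hz  (b) Q = 29.49  (c) BW = 79.58 Hz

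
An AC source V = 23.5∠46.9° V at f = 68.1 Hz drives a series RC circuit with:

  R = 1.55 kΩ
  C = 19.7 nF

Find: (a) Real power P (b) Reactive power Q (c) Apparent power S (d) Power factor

Step 1 — Angular frequency: ω = 2π·f = 2π·68.1 = 427.9 rad/s.
Step 2 — Component impedances:
  R: Z = R = 1550 Ω
  C: Z = 1/(jωC) = -j/(ω·C) = 0 - j1.186e+05 Ω
Step 3 — Series combination: Z_total = R + C = 1550 - j1.186e+05 Ω = 1.186e+05∠-89.3° Ω.
Step 4 — Source phasor: V = 23.5∠46.9° V = 16.06 + j17.16 V.
Step 5 — Current: I = V / Z = -0.0001428 + j0.0001372 A = 0.0001981∠136.2° A.
Step 6 — Complex power: S = V·I* = 6.081e-05 - j0.004654 VA.
Step 7 — Real power: P = Re(S) = 6.081e-05 W.
Step 8 — Reactive power: Q = Im(S) = -0.004654 VAR.
Step 9 — Apparent power: |S| = 0.004655 VA.
Step 10 — Power factor: PF = P/|S| = 0.01306 (leading).

(a) P = 6.081e-05 W  (b) Q = -0.004654 VAR  (c) S = 0.004655 VA  (d) PF = 0.01306 (leading)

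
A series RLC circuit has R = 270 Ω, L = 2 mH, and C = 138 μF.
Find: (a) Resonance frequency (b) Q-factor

Step 1 — Resonance condition Im(Z)=0 gives ω₀ = 1/√(LC).
Step 2 — ω₀ = 1/√(0.002·0.000138) = 1903 rad/s.
Step 3 — f₀ = ω₀/(2π) = 302.9 Hz.
Step 4 — Series Q: Q = ω₀L/R = 1903·0.002/270 = 0.0141.

(a) f₀ = 302.9 Hz  (b) Q = 0.0141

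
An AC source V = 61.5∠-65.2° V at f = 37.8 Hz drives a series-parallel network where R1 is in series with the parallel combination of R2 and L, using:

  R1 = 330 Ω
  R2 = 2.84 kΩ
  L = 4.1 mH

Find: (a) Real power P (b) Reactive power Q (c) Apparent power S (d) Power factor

Step 1 — Angular frequency: ω = 2π·f = 2π·37.8 = 237.5 rad/s.
Step 2 — Component impedances:
  R1: Z = R = 330 Ω
  R2: Z = R = 2840 Ω
  L: Z = jωL = j·237.5·0.0041 = 0 + j0.9738 Ω
Step 3 — Parallel branch: R2 || L = 1/(1/R2 + 1/L) = 0.0003339 + j0.9738 Ω.
Step 4 — Series with R1: Z_total = R1 + (R2 || L) = 330 + j0.9738 Ω = 330∠0.2° Ω.
Step 5 — Source phasor: V = 61.5∠-65.2° V = 25.8 - j55.83 V.
Step 6 — Current: I = V / Z = 0.07767 - j0.1694 A = 0.1864∠-65.4° A.
Step 7 — Complex power: S = V·I* = 11.46 + j0.03382 VA.
Step 8 — Real power: P = Re(S) = 11.46 W.
Step 9 — Reactive power: Q = Im(S) = 0.03382 VAR.
Step 10 — Apparent power: |S| = 11.46 VA.
Step 11 — Power factor: PF = P/|S| = 1 (lagging).

(a) P = 11.46 W  (b) Q = 0.03382 VAR  (c) S = 11.46 VA  (d) PF = 1 (lagging)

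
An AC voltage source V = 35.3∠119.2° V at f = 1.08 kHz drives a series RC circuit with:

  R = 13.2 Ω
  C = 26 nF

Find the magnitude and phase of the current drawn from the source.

Step 1 — Angular frequency: ω = 2π·f = 2π·1080 = 6786 rad/s.
Step 2 — Component impedances:
  R: Z = R = 13.2 Ω
  C: Z = 1/(jωC) = -j/(ω·C) = 0 - j5668 Ω
Step 3 — Series combination: Z_total = R + C = 13.2 - j5668 Ω = 5668∠-89.9° Ω.
Step 4 — Source phasor: V = 35.3∠119.2° V = -17.22 + j30.81 V.
Step 5 — Ohm's law: I = V / Z_total = (-17.22 + j30.81) / (13.2 - j5668) = -0.005444 - j0.003026 A.
Step 6 — Convert to polar: |I| = 0.006228 A, ∠I = -150.9°.

I = 0.006228∠-150.9° A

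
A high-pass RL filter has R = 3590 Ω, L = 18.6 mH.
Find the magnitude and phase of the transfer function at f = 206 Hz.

Step 1 — Angular frequency: ω = 2π·206 = 1294 rad/s.
Step 2 — Transfer function: H(jω) = jωL/(R + jωL).
Step 3 — Numerator jωL = j·24.07; denominator R + jωL = 3590 + j24.07.
Step 4 — H = 4.497e-05 + j0.006706.
Step 5 — Magnitude: |H| = 0.006706 (-43.5 dB); phase: φ = 89.6°.

|H| = 0.006706 (-43.5 dB), φ = 89.6°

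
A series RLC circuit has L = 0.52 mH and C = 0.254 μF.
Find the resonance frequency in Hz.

Step 1 — Resonance condition Im(Z)=0 gives ω₀ = 1/√(LC).
Step 2 — ω₀ = 1/√(0.00052·2.54e-07) = 8.701e+04 rad/s.
Step 3 — f₀ = ω₀/(2π) = 1.385e+04 Hz.

f₀ = 1.385e+04 Hz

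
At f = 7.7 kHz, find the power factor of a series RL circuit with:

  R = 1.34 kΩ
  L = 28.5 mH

Step 1 — Angular frequency: ω = 2π·f = 2π·7700 = 4.838e+04 rad/s.
Step 2 — Component impedances:
  R: Z = R = 1340 Ω
  L: Z = jωL = j·4.838e+04·0.0285 = 0 + j1379 Ω
Step 3 — Series combination: Z_total = R + L = 1340 + j1379 Ω = 1923∠45.8° Ω.
Step 4 — Power factor: PF = cos(φ) = Re(Z)/|Z| = 1340/1922.7 = 0.6969.
Step 5 — Type: Im(Z) = 1379 ⇒ lagging (phase φ = 45.8°).

PF = 0.6969 (lagging, φ = 45.8°)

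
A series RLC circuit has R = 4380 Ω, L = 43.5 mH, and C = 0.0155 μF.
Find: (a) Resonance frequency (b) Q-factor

Step 1 — Resonance condition Im(Z)=0 gives ω₀ = 1/√(LC).
Step 2 — ω₀ = 1/√(0.0435·1.55e-08) = 3.851e+04 rad/s.
Step 3 — f₀ = ω₀/(2π) = 6129 Hz.
Step 4 — Series Q: Q = ω₀L/R = 3.851e+04·0.0435/4380 = 0.3825.

(a) f₀ = 6129 Hz  (b) Q = 0.3825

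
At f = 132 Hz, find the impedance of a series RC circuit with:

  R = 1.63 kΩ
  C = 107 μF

Step 1 — Angular frequency: ω = 2π·f = 2π·132 = 829.4 rad/s.
Step 2 — Component impedances:
  R: Z = R = 1630 Ω
  C: Z = 1/(jωC) = -j/(ω·C) = 0 - j11.27 Ω
Step 3 — Series combination: Z_total = R + C = 1630 - j11.27 Ω = 1630∠-0.4° Ω.

Z = 1630 - j11.27 Ω = 1630∠-0.4° Ω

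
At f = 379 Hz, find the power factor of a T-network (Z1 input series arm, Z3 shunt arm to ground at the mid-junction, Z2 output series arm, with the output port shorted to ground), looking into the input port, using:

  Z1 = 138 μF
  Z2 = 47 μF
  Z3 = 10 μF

Step 1 — Angular frequency: ω = 2π·f = 2π·379 = 2381 rad/s.
Step 2 — Component impedances:
  Z1: Z = 1/(jωC) = -j/(ω·C) = 0 - j3.043 Ω
  Z2: Z = 1/(jωC) = -j/(ω·C) = 0 - j8.935 Ω
  Z3: Z = 1/(jωC) = -j/(ω·C) = 0 - j41.99 Ω
Step 3 — With the output port shorted to ground, the output series arm Z2 runs from the junction to ground; the shunt arm Z3 also runs from the junction to ground. They appear in parallel: Z3 || Z2 = 0 - j7.367 Ω.
Step 4 — Series with input arm Z1: Z_in = Z1 + (Z3 || Z2) = 0 - j10.41 Ω = 10.41∠-90.0° Ω.
Step 5 — Power factor: PF = cos(φ) = Re(Z)/|Z| = 0/10.41 = 0.
Step 6 — Type: Im(Z) = -10.41 ⇒ leading (phase φ = -90.0°).

PF = 0 (leading, φ = -90.0°)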